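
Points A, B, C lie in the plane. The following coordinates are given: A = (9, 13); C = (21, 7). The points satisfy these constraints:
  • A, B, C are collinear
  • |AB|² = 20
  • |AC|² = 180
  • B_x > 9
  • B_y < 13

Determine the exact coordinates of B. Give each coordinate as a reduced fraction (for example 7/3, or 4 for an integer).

B = (13, 11)

1. B_x = 13  [[A, B, C are collinear ⇒ -6x-12y+210=0] ∩ [|B−(9, 13)|²=20]]
2. B_y = 11  [[A, B, C are collinear ⇒ -6x-12y+210=0] ∩ [|B−(9, 13)|²=20]]
   so B = (13, 11)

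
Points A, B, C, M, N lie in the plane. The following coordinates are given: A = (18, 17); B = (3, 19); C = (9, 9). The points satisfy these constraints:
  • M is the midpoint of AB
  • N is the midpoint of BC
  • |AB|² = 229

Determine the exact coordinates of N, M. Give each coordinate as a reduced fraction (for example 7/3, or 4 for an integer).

N = (6, 14)
M = (21/2, 18)

1. M_x = 21/2  [2·M = A+B = (18, 17)+(3, 19)]
2. M_y = 18  [2·M = A+B = (18, 17)+(3, 19)]
   so M = (21/2, 18)
3. N_x = 6  [2·N = B+C = (3, 19)+(9, 9)]
4. N_y = 14  [2·N = B+C = (3, 19)+(9, 9)]
   so N = (6, 14)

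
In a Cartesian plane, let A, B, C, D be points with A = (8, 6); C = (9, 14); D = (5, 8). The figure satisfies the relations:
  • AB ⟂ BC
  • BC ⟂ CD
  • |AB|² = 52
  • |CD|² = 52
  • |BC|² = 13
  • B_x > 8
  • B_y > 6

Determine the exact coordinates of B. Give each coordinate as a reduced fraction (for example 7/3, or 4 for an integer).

1. B_x = 12  [[BC ⟂ CD ⇒ 4x+6y-120=0] ∩ [|B−(8, 6)|²=52]]
2. B_y = 12  [[BC ⟂ CD ⇒ 4x+6y-120=0] ∩ [|B−(8, 6)|²=52]]
   so B = (12, 12)

B = (12, 12)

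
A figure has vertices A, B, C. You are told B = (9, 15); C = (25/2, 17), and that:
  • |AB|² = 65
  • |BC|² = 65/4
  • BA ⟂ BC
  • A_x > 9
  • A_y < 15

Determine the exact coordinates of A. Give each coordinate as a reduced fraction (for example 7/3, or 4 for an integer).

1. A_x = 13  [[BA ⟂ BC ⇒ 7/2x+2y-123/2=0] ∩ [|A−(9, 15)|²=65]]
2. A_y = 8  [[BA ⟂ BC ⇒ 7/2x+2y-123/2=0] ∩ [|A−(9, 15)|²=65]]
   so A = (13, 8)

A = (13, 8)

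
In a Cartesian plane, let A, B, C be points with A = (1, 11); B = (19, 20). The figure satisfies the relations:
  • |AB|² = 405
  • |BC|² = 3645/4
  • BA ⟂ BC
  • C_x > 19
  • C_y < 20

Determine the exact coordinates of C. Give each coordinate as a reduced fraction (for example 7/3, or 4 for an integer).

1. C_x = 65/2  [[BA ⟂ BC ⇒ -18x-9y+522=0] ∩ [|C−(19, 20)|²=3645/4]]
2. C_y = -7  [[BA ⟂ BC ⇒ -18x-9y+522=0] ∩ [|C−(19, 20)|²=3645/4]]
   so C = (65/2, -7)

C = (65/2, -7)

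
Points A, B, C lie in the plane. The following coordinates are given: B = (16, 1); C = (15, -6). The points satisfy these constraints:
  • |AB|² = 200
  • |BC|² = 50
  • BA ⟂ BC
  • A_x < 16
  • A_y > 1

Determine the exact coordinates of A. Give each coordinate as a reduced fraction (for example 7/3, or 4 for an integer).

1. A_x = 2  [[BA ⟂ BC ⇒ -1x-7y+23=0] ∩ [|A−(16, 1)|²=200]]
2. A_y = 3  [[BA ⟂ BC ⇒ -1x-7y+23=0] ∩ [|A−(16, 1)|²=200]]
   so A = (2, 3)

A = (2, 3)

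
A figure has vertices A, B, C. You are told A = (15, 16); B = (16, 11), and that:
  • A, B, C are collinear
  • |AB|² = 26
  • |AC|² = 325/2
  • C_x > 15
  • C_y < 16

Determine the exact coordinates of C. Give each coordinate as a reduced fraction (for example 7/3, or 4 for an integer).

C = (35/2, 7/2)

1. C_x = 35/2  [[A, B, C are collinear ⇒ 5x+1y-91=0] ∩ [|C−(15, 16)|²=325/2]]
2. C_y = 7/2  [[A, B, C are collinear ⇒ 5x+1y-91=0] ∩ [|C−(15, 16)|²=325/2]]
   so C = (35/2, 7/2)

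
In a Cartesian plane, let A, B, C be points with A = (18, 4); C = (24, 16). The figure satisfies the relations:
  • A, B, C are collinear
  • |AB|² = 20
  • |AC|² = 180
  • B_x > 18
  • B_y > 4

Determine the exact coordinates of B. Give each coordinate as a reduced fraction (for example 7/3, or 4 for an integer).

B = (20, 8)

1. B_x = 20  [[A, B, C are collinear ⇒ 12x-6y-192=0] ∩ [|B−(18, 4)|²=20]]
2. B_y = 8  [[A, B, C are collinear ⇒ 12x-6y-192=0] ∩ [|B−(18, 4)|²=20]]
   so B = (20, 8)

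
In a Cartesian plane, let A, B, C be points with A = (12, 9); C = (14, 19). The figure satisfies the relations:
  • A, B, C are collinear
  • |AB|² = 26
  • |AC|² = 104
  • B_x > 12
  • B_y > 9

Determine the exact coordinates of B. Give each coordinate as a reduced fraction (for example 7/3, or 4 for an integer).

1. B_x = 13  [[A, B, C are collinear ⇒ 10x-2y-102=0] ∩ [|B−(12, 9)|²=26]]
2. B_y = 14  [[A, B, C are collinear ⇒ 10x-2y-102=0] ∩ [|B−(12, 9)|²=26]]
   so B = (13, 14)

B = (13, 14)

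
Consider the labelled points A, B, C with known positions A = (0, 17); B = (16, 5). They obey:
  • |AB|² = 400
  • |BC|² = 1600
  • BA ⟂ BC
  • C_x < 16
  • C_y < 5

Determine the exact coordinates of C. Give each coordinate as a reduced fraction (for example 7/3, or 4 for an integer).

C = (-8, -27)

1. C_x = -8  [[BA ⟂ BC ⇒ -16x+12y+196=0] ∩ [|C−(16, 5)|²=1600]]
2. C_y = -27  [[BA ⟂ BC ⇒ -16x+12y+196=0] ∩ [|C−(16, 5)|²=1600]]
   so C = (-8, -27)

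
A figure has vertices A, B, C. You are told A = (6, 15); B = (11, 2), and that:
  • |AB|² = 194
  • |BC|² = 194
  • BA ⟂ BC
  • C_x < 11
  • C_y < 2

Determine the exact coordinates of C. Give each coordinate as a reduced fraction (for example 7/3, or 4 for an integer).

1. C_x = -2  [[BA ⟂ BC ⇒ -5x+13y+29=0] ∩ [|C−(11, 2)|²=194]]
2. C_y = -3  [[BA ⟂ BC ⇒ -5x+13y+29=0] ∩ [|C−(11, 2)|²=194]]
   so C = (-2, -3)

C = (-2, -3)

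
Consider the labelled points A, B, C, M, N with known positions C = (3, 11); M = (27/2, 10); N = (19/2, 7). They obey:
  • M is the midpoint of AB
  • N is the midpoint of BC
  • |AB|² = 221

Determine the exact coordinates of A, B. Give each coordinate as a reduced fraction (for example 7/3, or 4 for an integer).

1. B_x = 16  [B = 2·N−C = 2·(19/2, 7)−(3, 11)]
2. B_y = 3  [B = 2·N−C = 2·(19/2, 7)−(3, 11)]
   so B = (16, 3)
3. A_x = 11  [A = 2·M−B = 2·(27/2, 10)−(16, 3)]
4. A_y = 17  [A = 2·M−B = 2·(27/2, 10)−(16, 3)]
   so A = (11, 17)

A = (11, 17)
B = (16, 3)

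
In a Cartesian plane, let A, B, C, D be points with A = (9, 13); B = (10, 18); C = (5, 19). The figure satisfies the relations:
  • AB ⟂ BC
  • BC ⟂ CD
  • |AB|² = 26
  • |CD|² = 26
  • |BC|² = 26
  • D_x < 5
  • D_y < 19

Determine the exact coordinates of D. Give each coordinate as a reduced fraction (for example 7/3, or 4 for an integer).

1. D_x = 4  [[BC ⟂ CD ⇒ -5x+1y+6=0] ∩ [|D−(5, 19)|²=26]]
2. D_y = 14  [[BC ⟂ CD ⇒ -5x+1y+6=0] ∩ [|D−(5, 19)|²=26]]
   so D = (4, 14)

D = (4, 14)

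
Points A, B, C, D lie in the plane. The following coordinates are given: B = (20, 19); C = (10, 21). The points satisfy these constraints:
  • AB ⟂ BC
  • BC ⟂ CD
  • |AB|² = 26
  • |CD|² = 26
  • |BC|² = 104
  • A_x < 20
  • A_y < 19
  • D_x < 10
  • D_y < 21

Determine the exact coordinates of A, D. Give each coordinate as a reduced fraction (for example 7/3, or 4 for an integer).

A = (19, 14)
D = (9, 16)

1. A_x = 19  [[AB ⟂ BC ⇒ 10x-2y-162=0] ∩ [|A−(20, 19)|²=26]]
2. A_y = 14  [[AB ⟂ BC ⇒ 10x-2y-162=0] ∩ [|A−(20, 19)|²=26]]
   so A = (19, 14)
3. D_x = 9  [[BC ⟂ CD ⇒ -10x+2y+58=0] ∩ [|D−(10, 21)|²=26]]
4. D_y = 16  [[BC ⟂ CD ⇒ -10x+2y+58=0] ∩ [|D−(10, 21)|²=26]]
   so D = (9, 16)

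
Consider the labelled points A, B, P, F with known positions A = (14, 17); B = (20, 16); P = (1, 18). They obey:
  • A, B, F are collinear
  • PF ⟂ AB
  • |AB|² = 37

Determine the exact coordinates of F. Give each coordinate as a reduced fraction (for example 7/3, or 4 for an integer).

1. F_x = 44/37  [[A, B, F are collinear ⇒ 1x+6y-116=0] ∩ [PF ⟂ AB ⇒ 6x-1y+12=0]]
2. F_y = 708/37  [[A, B, F are collinear ⇒ 1x+6y-116=0] ∩ [PF ⟂ AB ⇒ 6x-1y+12=0]]
   so F = (44/37, 708/37)

F = (44/37, 708/37)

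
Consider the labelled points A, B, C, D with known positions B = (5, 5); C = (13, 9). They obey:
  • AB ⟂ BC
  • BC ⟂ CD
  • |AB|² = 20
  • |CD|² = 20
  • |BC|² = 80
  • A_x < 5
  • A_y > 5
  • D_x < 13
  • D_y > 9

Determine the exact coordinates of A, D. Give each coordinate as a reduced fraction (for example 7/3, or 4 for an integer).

A = (3, 9)
D = (11, 13)

1. A_x = 3  [[AB ⟂ BC ⇒ -8x-4y+60=0] ∩ [|A−(5, 5)|²=20]]
2. A_y = 9  [[AB ⟂ BC ⇒ -8x-4y+60=0] ∩ [|A−(5, 5)|²=20]]
   so A = (3, 9)
3. D_x = 11  [[BC ⟂ CD ⇒ 8x+4y-140=0] ∩ [|D−(13, 9)|²=20]]
4. D_y = 13  [[BC ⟂ CD ⇒ 8x+4y-140=0] ∩ [|D−(13, 9)|²=20]]
   so D = (11, 13)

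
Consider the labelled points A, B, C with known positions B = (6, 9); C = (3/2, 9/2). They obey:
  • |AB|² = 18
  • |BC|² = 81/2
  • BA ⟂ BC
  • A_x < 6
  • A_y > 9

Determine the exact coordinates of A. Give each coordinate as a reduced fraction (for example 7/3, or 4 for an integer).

1. A_x = 3  [[BA ⟂ BC ⇒ -9/2x-9/2y+135/2=0] ∩ [|A−(6, 9)|²=18]]
2. A_y = 12  [[BA ⟂ BC ⇒ -9/2x-9/2y+135/2=0] ∩ [|A−(6, 9)|²=18]]
   so A = (3, 12)

A = (3, 12)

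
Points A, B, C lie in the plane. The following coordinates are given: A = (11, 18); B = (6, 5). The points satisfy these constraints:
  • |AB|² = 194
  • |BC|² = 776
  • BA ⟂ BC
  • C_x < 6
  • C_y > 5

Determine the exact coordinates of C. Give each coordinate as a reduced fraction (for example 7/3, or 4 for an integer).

1. C_x = -20  [[BA ⟂ BC ⇒ 5x+13y-95=0] ∩ [|C−(6, 5)|²=776]]
2. C_y = 15  [[BA ⟂ BC ⇒ 5x+13y-95=0] ∩ [|C−(6, 5)|²=776]]
   so C = (-20, 15)

C = (-20, 15)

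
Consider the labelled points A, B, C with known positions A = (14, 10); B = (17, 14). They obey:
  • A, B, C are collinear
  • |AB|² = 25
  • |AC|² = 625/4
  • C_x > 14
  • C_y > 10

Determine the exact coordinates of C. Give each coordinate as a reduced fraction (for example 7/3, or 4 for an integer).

C = (43/2, 20)

1. C_x = 43/2  [[A, B, C are collinear ⇒ -4x+3y+26=0] ∩ [|C−(14, 10)|²=625/4]]
2. C_y = 20  [[A, B, C are collinear ⇒ -4x+3y+26=0] ∩ [|C−(14, 10)|²=625/4]]
   so C = (43/2, 20)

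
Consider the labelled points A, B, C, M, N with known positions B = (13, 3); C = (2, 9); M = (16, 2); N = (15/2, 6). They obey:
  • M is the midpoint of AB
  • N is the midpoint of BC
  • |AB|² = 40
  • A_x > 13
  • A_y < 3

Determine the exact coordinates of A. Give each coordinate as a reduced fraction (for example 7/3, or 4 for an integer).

1. A_x = 19  [A = 2·M−B = 2·(16, 2)−(13, 3)]
2. A_y = 1  [A = 2·M−B = 2·(16, 2)−(13, 3)]
   so A = (19, 1)

A = (19, 1)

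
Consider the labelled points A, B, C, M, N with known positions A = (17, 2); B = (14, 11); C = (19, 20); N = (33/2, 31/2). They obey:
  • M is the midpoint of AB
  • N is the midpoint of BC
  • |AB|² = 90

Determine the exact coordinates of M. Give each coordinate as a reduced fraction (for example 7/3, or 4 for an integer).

M = (31/2, 13/2)

1. M_x = 31/2  [2·M = A+B = (17, 2)+(14, 11)]
2. M_y = 13/2  [2·M = A+B = (17, 2)+(14, 11)]
   so M = (31/2, 13/2)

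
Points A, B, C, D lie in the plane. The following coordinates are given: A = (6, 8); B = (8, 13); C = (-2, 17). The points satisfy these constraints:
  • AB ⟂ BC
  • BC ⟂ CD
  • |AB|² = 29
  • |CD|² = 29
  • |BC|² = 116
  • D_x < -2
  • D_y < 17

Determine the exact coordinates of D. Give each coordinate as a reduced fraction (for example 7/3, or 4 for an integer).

1. D_x = -4  [[BC ⟂ CD ⇒ -10x+4y-88=0] ∩ [|D−(-2, 17)|²=29]]
2. D_y = 12  [[BC ⟂ CD ⇒ -10x+4y-88=0] ∩ [|D−(-2, 17)|²=29]]
   so D = (-4, 12)

D = (-4, 12)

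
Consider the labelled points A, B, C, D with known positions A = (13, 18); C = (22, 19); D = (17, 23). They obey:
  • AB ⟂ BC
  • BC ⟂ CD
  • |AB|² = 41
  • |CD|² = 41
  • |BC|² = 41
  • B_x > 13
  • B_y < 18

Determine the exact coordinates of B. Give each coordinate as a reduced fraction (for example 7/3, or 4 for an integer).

1. B_x = 18  [[BC ⟂ CD ⇒ 5x-4y-34=0] ∩ [|B−(13, 18)|²=41]]
2. B_y = 14  [[BC ⟂ CD ⇒ 5x-4y-34=0] ∩ [|B−(13, 18)|²=41]]
   so B = (18, 14)

B = (18, 14)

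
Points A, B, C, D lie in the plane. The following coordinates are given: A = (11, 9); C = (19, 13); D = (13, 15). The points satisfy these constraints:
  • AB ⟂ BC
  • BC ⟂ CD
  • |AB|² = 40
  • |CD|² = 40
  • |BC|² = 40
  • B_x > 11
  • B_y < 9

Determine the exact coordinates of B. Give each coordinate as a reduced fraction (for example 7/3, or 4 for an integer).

B = (17, 7)

1. B_x = 17  [[BC ⟂ CD ⇒ 6x-2y-88=0] ∩ [|B−(11, 9)|²=40]]
2. B_y = 7  [[BC ⟂ CD ⇒ 6x-2y-88=0] ∩ [|B−(11, 9)|²=40]]
   so B = (17, 7)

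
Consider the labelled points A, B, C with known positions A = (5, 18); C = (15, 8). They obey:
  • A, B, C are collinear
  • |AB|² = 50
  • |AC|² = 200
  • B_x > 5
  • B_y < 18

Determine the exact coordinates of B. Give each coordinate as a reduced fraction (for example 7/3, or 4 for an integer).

1. B_x = 10  [[A, B, C are collinear ⇒ -10x-10y+230=0] ∩ [|B−(5, 18)|²=50]]
2. B_y = 13  [[A, B, C are collinear ⇒ -10x-10y+230=0] ∩ [|B−(5, 18)|²=50]]
   so B = (10, 13)

B = (10, 13)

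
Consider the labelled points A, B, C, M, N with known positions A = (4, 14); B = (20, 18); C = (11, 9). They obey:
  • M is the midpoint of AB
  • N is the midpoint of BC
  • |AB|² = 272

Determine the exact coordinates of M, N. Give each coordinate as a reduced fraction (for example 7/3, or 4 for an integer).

M = (12, 16)
N = (31/2, 27/2)

1. M_x = 12  [2·M = A+B = (4, 14)+(20, 18)]
2. M_y = 16  [2·M = A+B = (4, 14)+(20, 18)]
   so M = (12, 16)
3. N_x = 31/2  [2·N = B+C = (20, 18)+(11, 9)]
4. N_y = 27/2  [2·N = B+C = (20, 18)+(11, 9)]
   so N = (31/2, 27/2)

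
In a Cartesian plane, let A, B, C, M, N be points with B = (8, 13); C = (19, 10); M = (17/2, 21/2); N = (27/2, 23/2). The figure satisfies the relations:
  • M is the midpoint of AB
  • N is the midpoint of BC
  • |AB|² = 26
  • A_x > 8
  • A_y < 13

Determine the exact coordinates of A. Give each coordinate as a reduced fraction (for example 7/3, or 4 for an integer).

1. A_x = 9  [A = 2·M−B = 2·(17/2, 21/2)−(8, 13)]
2. A_y = 8  [A = 2·M−B = 2·(17/2, 21/2)−(8, 13)]
   so A = (9, 8)

A = (9, 8)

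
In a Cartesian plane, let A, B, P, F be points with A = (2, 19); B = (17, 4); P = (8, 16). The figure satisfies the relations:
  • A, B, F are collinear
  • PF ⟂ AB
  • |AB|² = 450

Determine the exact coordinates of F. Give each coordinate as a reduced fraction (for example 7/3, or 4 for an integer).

1. F_x = 13/2  [[A, B, F are collinear ⇒ 15x+15y-315=0] ∩ [PF ⟂ AB ⇒ 15x-15y+120=0]]
2. F_y = 29/2  [[A, B, F are collinear ⇒ 15x+15y-315=0] ∩ [PF ⟂ AB ⇒ 15x-15y+120=0]]
   so F = (13/2, 29/2)

F = (13/2, 29/2)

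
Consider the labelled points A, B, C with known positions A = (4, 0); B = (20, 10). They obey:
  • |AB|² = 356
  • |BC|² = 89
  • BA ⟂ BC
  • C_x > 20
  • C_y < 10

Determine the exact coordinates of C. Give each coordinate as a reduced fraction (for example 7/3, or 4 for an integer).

C = (25, 2)

1. C_x = 25  [[BA ⟂ BC ⇒ -16x-10y+420=0] ∩ [|C−(20, 10)|²=89]]
2. C_y = 2  [[BA ⟂ BC ⇒ -16x-10y+420=0] ∩ [|C−(20, 10)|²=89]]
   so C = (25, 2)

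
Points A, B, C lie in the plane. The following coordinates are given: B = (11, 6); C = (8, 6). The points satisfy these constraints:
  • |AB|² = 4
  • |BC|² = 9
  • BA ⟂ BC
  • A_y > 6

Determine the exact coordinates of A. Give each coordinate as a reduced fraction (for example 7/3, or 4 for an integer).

A = (11, 8)

1. A_x = 11  [[BA ⟂ BC ⇒ -3x+33=0] ∩ [|A−(11, 6)|²=4]]
2. A_y = 8  [[BA ⟂ BC ⇒ -3x+33=0] ∩ [|A−(11, 6)|²=4]]
   so A = (11, 8)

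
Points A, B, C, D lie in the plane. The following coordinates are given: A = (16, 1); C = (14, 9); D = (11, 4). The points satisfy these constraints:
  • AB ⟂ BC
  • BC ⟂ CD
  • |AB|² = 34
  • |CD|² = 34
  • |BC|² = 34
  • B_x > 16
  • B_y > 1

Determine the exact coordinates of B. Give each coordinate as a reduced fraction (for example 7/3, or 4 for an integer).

1. B_x = 19  [[BC ⟂ CD ⇒ 3x+5y-87=0] ∩ [|B−(16, 1)|²=34]]
2. B_y = 6  [[BC ⟂ CD ⇒ 3x+5y-87=0] ∩ [|B−(16, 1)|²=34]]
   so B = (19, 6)

B = (19, 6)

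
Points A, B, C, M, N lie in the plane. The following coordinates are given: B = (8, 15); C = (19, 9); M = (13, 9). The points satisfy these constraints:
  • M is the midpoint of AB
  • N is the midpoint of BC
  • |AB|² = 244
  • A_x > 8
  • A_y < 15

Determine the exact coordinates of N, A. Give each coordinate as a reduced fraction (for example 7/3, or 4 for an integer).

N = (27/2, 12)
A = (18, 3)

1. A_x = 18  [A = 2·M−B = 2·(13, 9)−(8, 15)]
2. A_y = 3  [A = 2·M−B = 2·(13, 9)−(8, 15)]
   so A = (18, 3)
3. N_x = 27/2  [2·N = B+C = (8, 15)+(19, 9)]
4. N_y = 12  [2·N = B+C = (8, 15)+(19, 9)]
   so N = (27/2, 12)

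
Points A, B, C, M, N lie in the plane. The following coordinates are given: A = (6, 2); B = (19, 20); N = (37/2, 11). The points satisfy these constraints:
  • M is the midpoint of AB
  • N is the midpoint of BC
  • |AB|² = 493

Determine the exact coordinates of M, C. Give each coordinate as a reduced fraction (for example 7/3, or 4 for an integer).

1. M_x = 25/2  [2·M = A+B = (6, 2)+(19, 20)]
2. M_y = 11  [2·M = A+B = (6, 2)+(19, 20)]
   so M = (25/2, 11)
3. C_x = 18  [C = 2·N−B = 2·(37/2, 11)−(19, 20)]
4. C_y = 2  [C = 2·N−B = 2·(37/2, 11)−(19, 20)]
   so C = (18, 2)

M = (25/2, 11)
C = (18, 2)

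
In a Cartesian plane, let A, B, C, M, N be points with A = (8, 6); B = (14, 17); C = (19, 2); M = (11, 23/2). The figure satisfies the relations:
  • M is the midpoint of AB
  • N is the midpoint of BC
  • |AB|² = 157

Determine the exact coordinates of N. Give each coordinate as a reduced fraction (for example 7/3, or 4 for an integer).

1. N_x = 33/2  [2·N = B+C = (14, 17)+(19, 2)]
2. N_y = 19/2  [2·N = B+C = (14, 17)+(19, 2)]
   so N = (33/2, 19/2)

N = (33/2, 19/2)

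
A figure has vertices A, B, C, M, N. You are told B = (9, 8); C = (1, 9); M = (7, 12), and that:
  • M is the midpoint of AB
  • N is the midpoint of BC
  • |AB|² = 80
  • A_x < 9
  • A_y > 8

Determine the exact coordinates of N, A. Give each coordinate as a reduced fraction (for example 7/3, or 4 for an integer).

N = (5, 17/2)
A = (5, 16)

1. A_x = 5  [A = 2·M−B = 2·(7, 12)−(9, 8)]
2. A_y = 16  [A = 2·M−B = 2·(7, 12)−(9, 8)]
   so A = (5, 16)
3. N_x = 5  [2·N = B+C = (9, 8)+(1, 9)]
4. N_y = 17/2  [2·N = B+C = (9, 8)+(1, 9)]
   so N = (5, 17/2)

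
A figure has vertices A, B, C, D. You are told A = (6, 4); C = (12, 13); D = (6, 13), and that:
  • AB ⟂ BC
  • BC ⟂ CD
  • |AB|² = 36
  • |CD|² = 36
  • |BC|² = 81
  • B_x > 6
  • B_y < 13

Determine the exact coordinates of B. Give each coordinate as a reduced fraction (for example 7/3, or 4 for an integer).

1. B_x = 12  [[BC ⟂ CD ⇒ 6x-72=0] ∩ [|B−(6, 4)|²=36]]
2. B_y = 4  [[BC ⟂ CD ⇒ 6x-72=0] ∩ [|B−(6, 4)|²=36]]
   so B = (12, 4)

B = (12, 4)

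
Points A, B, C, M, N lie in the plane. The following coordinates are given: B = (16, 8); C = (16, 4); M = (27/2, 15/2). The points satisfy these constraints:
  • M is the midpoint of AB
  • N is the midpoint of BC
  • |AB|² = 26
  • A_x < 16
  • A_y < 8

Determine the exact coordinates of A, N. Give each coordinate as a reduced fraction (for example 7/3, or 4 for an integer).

A = (11, 7)
N = (16, 6)

1. A_x = 11  [A = 2·M−B = 2·(27/2, 15/2)−(16, 8)]
2. A_y = 7  [A = 2·M−B = 2·(27/2, 15/2)−(16, 8)]
   so A = (11, 7)
3. N_x = 16  [2·N = B+C = (16, 8)+(16, 4)]
4. N_y = 6  [2·N = B+C = (16, 8)+(16, 4)]
   so N = (16, 6)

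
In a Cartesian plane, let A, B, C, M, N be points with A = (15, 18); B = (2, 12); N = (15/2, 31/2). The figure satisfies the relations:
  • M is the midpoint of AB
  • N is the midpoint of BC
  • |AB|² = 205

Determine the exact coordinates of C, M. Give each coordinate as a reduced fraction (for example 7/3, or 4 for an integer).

1. M_x = 17/2  [2·M = A+B = (15, 18)+(2, 12)]
2. M_y = 15  [2·M = A+B = (15, 18)+(2, 12)]
   so M = (17/2, 15)
3. C_x = 13  [C = 2·N−B = 2·(15/2, 31/2)−(2, 12)]
4. C_y = 19  [C = 2·N−B = 2·(15/2, 31/2)−(2, 12)]
   so C = (13, 19)

C = (13, 19)
M = (17/2, 15)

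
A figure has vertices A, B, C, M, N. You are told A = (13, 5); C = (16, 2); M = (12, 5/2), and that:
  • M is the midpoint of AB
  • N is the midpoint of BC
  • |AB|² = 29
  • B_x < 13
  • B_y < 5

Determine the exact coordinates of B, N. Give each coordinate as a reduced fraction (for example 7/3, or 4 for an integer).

B = (11, 0)
N = (27/2, 1)

1. B_x = 11  [B = 2·M−A = 2·(12, 5/2)−(13, 5)]
2. B_y = 0  [B = 2·M−A = 2·(12, 5/2)−(13, 5)]
   so B = (11, 0)
3. N_x = 27/2  [2·N = B+C = (11, 0)+(16, 2)]
4. N_y = 1  [2·N = B+C = (11, 0)+(16, 2)]
   so N = (27/2, 1)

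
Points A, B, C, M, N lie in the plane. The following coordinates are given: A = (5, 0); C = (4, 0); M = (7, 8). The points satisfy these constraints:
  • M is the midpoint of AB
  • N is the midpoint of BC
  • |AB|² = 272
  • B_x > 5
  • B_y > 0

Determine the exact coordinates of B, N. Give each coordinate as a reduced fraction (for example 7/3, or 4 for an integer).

1. B_x = 9  [B = 2·M−A = 2·(7, 8)−(5, 0)]
2. B_y = 16  [B = 2·M−A = 2·(7, 8)−(5, 0)]
   so B = (9, 16)
3. N_x = 13/2  [2·N = B+C = (9, 16)+(4, 0)]
4. N_y = 8  [2·N = B+C = (9, 16)+(4, 0)]
   so N = (13/2, 8)

B = (9, 16)
N = (13/2, 8)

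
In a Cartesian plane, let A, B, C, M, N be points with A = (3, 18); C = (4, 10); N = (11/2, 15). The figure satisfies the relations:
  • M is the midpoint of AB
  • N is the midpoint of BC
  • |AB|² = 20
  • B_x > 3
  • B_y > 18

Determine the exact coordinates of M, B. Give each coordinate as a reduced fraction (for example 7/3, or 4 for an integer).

M = (5, 19)
B = (7, 20)

1. B_x = 7  [B = 2·N−C = 2·(11/2, 15)−(4, 10)]
2. B_y = 20  [B = 2·N−C = 2·(11/2, 15)−(4, 10)]
   so B = (7, 20)
3. M_x = 5  [2·M = A+B = (3, 18)+(7, 20)]
4. M_y = 19  [2·M = A+B = (3, 18)+(7, 20)]
   so M = (5, 19)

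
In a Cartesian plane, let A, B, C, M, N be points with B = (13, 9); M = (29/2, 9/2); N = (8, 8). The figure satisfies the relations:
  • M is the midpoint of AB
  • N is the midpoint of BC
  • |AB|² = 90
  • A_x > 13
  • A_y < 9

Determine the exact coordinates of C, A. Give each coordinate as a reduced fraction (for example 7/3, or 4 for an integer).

C = (3, 7)
A = (16, 0)

1. A_x = 16  [A = 2·M−B = 2·(29/2, 9/2)−(13, 9)]
2. A_y = 0  [A = 2·M−B = 2·(29/2, 9/2)−(13, 9)]
   so A = (16, 0)
3. C_x = 3  [C = 2·N−B = 2·(8, 8)−(13, 9)]
4. C_y = 7  [C = 2·N−B = 2·(8, 8)−(13, 9)]
   so C = (3, 7)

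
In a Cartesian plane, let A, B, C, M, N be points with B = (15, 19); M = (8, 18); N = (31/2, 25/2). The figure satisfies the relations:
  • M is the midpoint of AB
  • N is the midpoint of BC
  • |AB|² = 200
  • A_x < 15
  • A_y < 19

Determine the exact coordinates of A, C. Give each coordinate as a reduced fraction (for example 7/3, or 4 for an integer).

A = (1, 17)
C = (16, 6)

1. A_x = 1  [A = 2·M−B = 2·(8, 18)−(15, 19)]
2. A_y = 17  [A = 2·M−B = 2·(8, 18)−(15, 19)]
   so A = (1, 17)
3. C_x = 16  [C = 2·N−B = 2·(31/2, 25/2)−(15, 19)]
4. C_y = 6  [C = 2·N−B = 2·(31/2, 25/2)−(15, 19)]
   so C = (16, 6)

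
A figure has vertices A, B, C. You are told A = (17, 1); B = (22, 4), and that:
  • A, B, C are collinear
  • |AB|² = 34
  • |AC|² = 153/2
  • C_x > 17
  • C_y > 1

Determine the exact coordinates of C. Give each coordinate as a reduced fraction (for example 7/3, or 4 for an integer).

1. C_x = 49/2  [[A, B, C are collinear ⇒ -3x+5y+46=0] ∩ [|C−(17, 1)|²=153/2]]
2. C_y = 11/2  [[A, B, C are collinear ⇒ -3x+5y+46=0] ∩ [|C−(17, 1)|²=153/2]]
   so C = (49/2, 11/2)

C = (49/2, 11/2)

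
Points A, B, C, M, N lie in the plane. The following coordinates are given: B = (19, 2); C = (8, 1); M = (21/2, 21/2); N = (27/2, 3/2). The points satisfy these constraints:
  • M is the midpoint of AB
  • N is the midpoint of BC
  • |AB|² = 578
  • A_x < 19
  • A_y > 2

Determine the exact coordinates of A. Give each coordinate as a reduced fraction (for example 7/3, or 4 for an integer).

A = (2, 19)

1. A_x = 2  [A = 2·M−B = 2·(21/2, 21/2)−(19, 2)]
2. A_y = 19  [A = 2·M−B = 2·(21/2, 21/2)−(19, 2)]
   so A = (2, 19)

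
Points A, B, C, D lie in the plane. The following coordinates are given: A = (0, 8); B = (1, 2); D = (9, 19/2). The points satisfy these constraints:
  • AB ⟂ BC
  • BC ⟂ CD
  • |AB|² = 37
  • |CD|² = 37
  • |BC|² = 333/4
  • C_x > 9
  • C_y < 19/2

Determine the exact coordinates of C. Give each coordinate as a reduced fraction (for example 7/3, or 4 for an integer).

C = (10, 7/2)

1. C_x = 10  [[AB ⟂ BC ⇒ 1x-6y+11=0] ∩ [|C−(9, 19/2)|²=37]]
2. C_y = 7/2  [[AB ⟂ BC ⇒ 1x-6y+11=0] ∩ [|C−(9, 19/2)|²=37]]
   so C = (10, 7/2)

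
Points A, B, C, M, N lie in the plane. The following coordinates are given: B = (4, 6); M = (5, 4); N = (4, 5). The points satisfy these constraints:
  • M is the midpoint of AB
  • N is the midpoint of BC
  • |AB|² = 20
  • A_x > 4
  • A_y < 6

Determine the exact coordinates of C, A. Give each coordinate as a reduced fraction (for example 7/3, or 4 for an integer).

C = (4, 4)
A = (6, 2)

1. A_x = 6  [A = 2·M−B = 2·(5, 4)−(4, 6)]
2. A_y = 2  [A = 2·M−B = 2·(5, 4)−(4, 6)]
   so A = (6, 2)
3. C_x = 4  [C = 2·N−B = 2·(4, 5)−(4, 6)]
4. C_y = 4  [C = 2·N−B = 2·(4, 5)−(4, 6)]
   so C = (4, 4)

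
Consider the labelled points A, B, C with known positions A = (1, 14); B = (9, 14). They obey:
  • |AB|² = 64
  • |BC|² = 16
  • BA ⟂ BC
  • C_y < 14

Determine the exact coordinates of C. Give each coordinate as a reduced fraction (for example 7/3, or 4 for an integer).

C = (9, 10)

1. C_x = 9  [[BA ⟂ BC ⇒ -8x+72=0] ∩ [|C−(9, 14)|²=16]]
2. C_y = 10  [[BA ⟂ BC ⇒ -8x+72=0] ∩ [|C−(9, 14)|²=16]]
   so C = (9, 10)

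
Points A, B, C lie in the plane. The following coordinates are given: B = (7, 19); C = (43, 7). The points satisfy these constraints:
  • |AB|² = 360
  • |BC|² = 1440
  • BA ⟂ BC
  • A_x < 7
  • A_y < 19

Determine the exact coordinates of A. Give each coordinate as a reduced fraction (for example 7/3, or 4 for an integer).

1. A_x = 1  [[BA ⟂ BC ⇒ 36x-12y-24=0] ∩ [|A−(7, 19)|²=360]]
2. A_y = 1  [[BA ⟂ BC ⇒ 36x-12y-24=0] ∩ [|A−(7, 19)|²=360]]
   so A = (1, 1)

A = (1, 1)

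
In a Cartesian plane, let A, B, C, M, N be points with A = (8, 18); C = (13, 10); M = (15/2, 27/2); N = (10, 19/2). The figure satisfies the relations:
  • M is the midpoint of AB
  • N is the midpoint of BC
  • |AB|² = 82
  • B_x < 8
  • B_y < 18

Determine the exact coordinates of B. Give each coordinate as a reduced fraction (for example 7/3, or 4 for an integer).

B = (7, 9)

1. B_x = 7  [B = 2·M−A = 2·(15/2, 27/2)−(8, 18)]
2. B_y = 9  [B = 2·M−A = 2·(15/2, 27/2)−(8, 18)]
   so B = (7, 9)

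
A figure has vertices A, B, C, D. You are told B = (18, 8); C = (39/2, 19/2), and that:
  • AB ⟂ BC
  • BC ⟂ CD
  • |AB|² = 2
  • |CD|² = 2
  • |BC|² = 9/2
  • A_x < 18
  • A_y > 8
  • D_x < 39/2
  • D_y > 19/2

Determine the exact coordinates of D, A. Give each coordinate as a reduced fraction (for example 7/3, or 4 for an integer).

D = (37/2, 21/2)
A = (17, 9)

1. D_x = 37/2  [[BC ⟂ CD ⇒ 3/2x+3/2y-87/2=0] ∩ [|D−(39/2, 19/2)|²=2]]
2. D_y = 21/2  [[BC ⟂ CD ⇒ 3/2x+3/2y-87/2=0] ∩ [|D−(39/2, 19/2)|²=2]]
   so D = (37/2, 21/2)
3. A_x = 17  [[AB ⟂ BC ⇒ -3/2x-3/2y+39=0] ∩ [|A−(18, 8)|²=2]]
4. A_y = 9  [[AB ⟂ BC ⇒ -3/2x-3/2y+39=0] ∩ [|A−(18, 8)|²=2]]
   so A = (17, 9)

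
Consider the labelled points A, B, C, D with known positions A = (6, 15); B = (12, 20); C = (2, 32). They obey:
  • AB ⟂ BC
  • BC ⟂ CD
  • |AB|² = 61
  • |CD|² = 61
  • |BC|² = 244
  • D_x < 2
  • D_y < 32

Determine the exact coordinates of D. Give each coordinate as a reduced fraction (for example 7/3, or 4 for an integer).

D = (-4, 27)

1. D_x = -4  [[BC ⟂ CD ⇒ -10x+12y-364=0] ∩ [|D−(2, 32)|²=61]]
2. D_y = 27  [[BC ⟂ CD ⇒ -10x+12y-364=0] ∩ [|D−(2, 32)|²=61]]
   so D = (-4, 27)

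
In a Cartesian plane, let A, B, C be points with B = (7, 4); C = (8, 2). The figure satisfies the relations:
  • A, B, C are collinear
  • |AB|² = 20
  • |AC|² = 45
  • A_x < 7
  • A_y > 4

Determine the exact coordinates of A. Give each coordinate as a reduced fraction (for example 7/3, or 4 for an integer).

1. A_x = 5  [[A, B, C are collinear ⇒ 2x+1y-18=0] ∩ [|A−(7, 4)|²=20]]
2. A_y = 8  [[A, B, C are collinear ⇒ 2x+1y-18=0] ∩ [|A−(7, 4)|²=20]]
   so A = (5, 8)

A = (5, 8)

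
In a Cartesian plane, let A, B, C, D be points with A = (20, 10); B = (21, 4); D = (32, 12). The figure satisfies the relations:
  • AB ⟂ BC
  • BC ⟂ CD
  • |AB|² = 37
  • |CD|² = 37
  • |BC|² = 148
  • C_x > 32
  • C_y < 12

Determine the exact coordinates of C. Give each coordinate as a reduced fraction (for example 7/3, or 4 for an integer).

1. C_x = 33  [[AB ⟂ BC ⇒ 1x-6y+3=0] ∩ [|C−(32, 12)|²=37]]
2. C_y = 6  [[AB ⟂ BC ⇒ 1x-6y+3=0] ∩ [|C−(32, 12)|²=37]]
   so C = (33, 6)

C = (33, 6)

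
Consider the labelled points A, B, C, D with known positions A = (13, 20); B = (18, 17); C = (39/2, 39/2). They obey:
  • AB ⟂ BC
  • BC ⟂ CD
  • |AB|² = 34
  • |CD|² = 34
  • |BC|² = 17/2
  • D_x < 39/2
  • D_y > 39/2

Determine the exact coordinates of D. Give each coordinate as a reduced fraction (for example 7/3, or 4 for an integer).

D = (29/2, 45/2)

1. D_x = 29/2  [[BC ⟂ CD ⇒ 3/2x+5/2y-78=0] ∩ [|D−(39/2, 39/2)|²=34]]
2. D_y = 45/2  [[BC ⟂ CD ⇒ 3/2x+5/2y-78=0] ∩ [|D−(39/2, 39/2)|²=34]]
   so D = (29/2, 45/2)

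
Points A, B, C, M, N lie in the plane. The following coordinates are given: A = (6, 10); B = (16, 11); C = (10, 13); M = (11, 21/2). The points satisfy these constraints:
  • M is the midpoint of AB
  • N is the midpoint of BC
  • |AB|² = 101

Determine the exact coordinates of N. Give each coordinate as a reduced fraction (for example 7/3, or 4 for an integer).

N = (13, 12)

1. N_x = 13  [2·N = B+C = (16, 11)+(10, 13)]
2. N_y = 12  [2·N = B+C = (16, 11)+(10, 13)]
   so N = (13, 12)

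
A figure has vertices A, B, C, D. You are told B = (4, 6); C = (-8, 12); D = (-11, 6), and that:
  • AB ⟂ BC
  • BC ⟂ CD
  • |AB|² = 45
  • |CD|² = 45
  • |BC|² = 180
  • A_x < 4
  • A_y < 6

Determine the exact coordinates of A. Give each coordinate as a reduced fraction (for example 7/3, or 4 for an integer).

A = (1, 0)

1. A_x = 1  [[AB ⟂ BC ⇒ 12x-6y-12=0] ∩ [|A−(4, 6)|²=45]]
2. A_y = 0  [[AB ⟂ BC ⇒ 12x-6y-12=0] ∩ [|A−(4, 6)|²=45]]
   so A = (1, 0)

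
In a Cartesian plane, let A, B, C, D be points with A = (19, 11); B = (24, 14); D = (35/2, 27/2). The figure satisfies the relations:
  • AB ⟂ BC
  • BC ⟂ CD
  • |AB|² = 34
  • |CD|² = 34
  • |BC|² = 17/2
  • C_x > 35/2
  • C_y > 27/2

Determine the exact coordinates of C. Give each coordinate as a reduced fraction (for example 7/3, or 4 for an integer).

1. C_x = 45/2  [[AB ⟂ BC ⇒ 5x+3y-162=0] ∩ [|C−(35/2, 27/2)|²=34]]
2. C_y = 33/2  [[AB ⟂ BC ⇒ 5x+3y-162=0] ∩ [|C−(35/2, 27/2)|²=34]]
   so C = (45/2, 33/2)

C = (45/2, 33/2)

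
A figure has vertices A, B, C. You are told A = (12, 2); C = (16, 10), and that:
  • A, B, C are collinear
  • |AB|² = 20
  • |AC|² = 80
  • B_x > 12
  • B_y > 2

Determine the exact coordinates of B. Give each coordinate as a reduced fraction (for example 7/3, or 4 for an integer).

B = (14, 6)

1. B_x = 14  [[A, B, C are collinear ⇒ 8x-4y-88=0] ∩ [|B−(12, 2)|²=20]]
2. B_y = 6  [[A, B, C are collinear ⇒ 8x-4y-88=0] ∩ [|B−(12, 2)|²=20]]
   so B = (14, 6)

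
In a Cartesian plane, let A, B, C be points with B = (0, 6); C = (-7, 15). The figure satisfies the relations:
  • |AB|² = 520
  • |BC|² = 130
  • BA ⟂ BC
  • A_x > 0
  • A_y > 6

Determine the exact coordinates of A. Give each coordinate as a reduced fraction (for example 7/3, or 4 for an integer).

1. A_x = 18  [[BA ⟂ BC ⇒ -7x+9y-54=0] ∩ [|A−(0, 6)|²=520]]
2. A_y = 20  [[BA ⟂ BC ⇒ -7x+9y-54=0] ∩ [|A−(0, 6)|²=520]]
   so A = (18, 20)

A = (18, 20)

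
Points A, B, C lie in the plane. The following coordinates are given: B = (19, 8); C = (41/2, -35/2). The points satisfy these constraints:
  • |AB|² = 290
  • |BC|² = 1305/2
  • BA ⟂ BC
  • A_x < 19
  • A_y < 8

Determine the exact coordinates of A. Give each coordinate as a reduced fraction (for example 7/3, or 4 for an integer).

A = (2, 7)

1. A_x = 2  [[BA ⟂ BC ⇒ 3/2x-51/2y+351/2=0] ∩ [|A−(19, 8)|²=290]]
2. A_y = 7  [[BA ⟂ BC ⇒ 3/2x-51/2y+351/2=0] ∩ [|A−(19, 8)|²=290]]
   so A = (2, 7)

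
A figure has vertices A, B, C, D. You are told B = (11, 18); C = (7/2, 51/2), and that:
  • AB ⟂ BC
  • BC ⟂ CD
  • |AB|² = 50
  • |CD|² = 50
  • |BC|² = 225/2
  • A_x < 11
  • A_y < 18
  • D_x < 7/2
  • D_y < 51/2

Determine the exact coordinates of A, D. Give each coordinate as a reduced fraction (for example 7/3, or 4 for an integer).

1. A_x = 6  [[AB ⟂ BC ⇒ 15/2x-15/2y+105/2=0] ∩ [|A−(11, 18)|²=50]]
2. A_y = 13  [[AB ⟂ BC ⇒ 15/2x-15/2y+105/2=0] ∩ [|A−(11, 18)|²=50]]
   so A = (6, 13)
3. D_x = -3/2  [[BC ⟂ CD ⇒ -15/2x+15/2y-165=0] ∩ [|D−(7/2, 51/2)|²=50]]
4. D_y = 41/2  [[BC ⟂ CD ⇒ -15/2x+15/2y-165=0] ∩ [|D−(7/2, 51/2)|²=50]]
   so D = (-3/2, 41/2)

A = (6, 13)
D = (-3/2, 41/2)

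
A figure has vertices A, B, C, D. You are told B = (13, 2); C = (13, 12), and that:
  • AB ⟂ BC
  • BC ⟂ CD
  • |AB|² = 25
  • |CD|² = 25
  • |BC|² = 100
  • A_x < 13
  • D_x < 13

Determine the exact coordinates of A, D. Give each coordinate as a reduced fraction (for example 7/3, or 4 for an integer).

A = (8, 2)
D = (8, 12)

1. A_x = 8  [[AB ⟂ BC ⇒ -10y+20=0] ∩ [|A−(13, 2)|²=25]]
2. A_y = 2  [[AB ⟂ BC ⇒ -10y+20=0] ∩ [|A−(13, 2)|²=25]]
   so A = (8, 2)
3. D_x = 8  [[BC ⟂ CD ⇒ 10y-120=0] ∩ [|D−(13, 12)|²=25]]
4. D_y = 12  [[BC ⟂ CD ⇒ 10y-120=0] ∩ [|D−(13, 12)|²=25]]
   so D = (8, 12)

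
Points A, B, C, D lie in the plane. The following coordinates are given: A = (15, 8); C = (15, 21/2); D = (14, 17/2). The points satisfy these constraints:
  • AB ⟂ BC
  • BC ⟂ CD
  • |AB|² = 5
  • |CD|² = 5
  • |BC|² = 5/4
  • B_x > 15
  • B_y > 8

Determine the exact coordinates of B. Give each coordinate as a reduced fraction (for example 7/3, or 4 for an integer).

1. B_x = 16  [[BC ⟂ CD ⇒ 1x+2y-36=0] ∩ [|B−(15, 8)|²=5]]
2. B_y = 10  [[BC ⟂ CD ⇒ 1x+2y-36=0] ∩ [|B−(15, 8)|²=5]]
   so B = (16, 10)

B = (16, 10)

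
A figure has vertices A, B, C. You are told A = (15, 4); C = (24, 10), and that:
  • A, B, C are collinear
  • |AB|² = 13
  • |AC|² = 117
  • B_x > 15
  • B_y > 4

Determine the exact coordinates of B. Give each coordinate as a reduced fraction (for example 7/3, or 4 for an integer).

B = (18, 6)

1. B_x = 18  [[A, B, C are collinear ⇒ 6x-9y-54=0] ∩ [|B−(15, 4)|²=13]]
2. B_y = 6  [[A, B, C are collinear ⇒ 6x-9y-54=0] ∩ [|B−(15, 4)|²=13]]
   so B = (18, 6)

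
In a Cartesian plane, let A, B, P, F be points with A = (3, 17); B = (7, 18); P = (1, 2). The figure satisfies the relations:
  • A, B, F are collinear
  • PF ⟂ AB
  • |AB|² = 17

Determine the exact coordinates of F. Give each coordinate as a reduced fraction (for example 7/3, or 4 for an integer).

F = (-41/17, 266/17)

1. F_x = -41/17  [[A, B, F are collinear ⇒ -1x+4y-65=0] ∩ [PF ⟂ AB ⇒ 4x+1y-6=0]]
2. F_y = 266/17  [[A, B, F are collinear ⇒ -1x+4y-65=0] ∩ [PF ⟂ AB ⇒ 4x+1y-6=0]]
   so F = (-41/17, 266/17)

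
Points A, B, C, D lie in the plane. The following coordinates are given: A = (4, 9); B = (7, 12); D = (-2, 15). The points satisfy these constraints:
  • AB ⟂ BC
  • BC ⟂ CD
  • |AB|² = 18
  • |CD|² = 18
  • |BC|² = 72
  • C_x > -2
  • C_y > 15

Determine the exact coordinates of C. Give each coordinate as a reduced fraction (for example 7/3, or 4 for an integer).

1. C_x = 1  [[AB ⟂ BC ⇒ 3x+3y-57=0] ∩ [|C−(-2, 15)|²=18]]
2. C_y = 18  [[AB ⟂ BC ⇒ 3x+3y-57=0] ∩ [|C−(-2, 15)|²=18]]
   so C = (1, 18)

C = (1, 18)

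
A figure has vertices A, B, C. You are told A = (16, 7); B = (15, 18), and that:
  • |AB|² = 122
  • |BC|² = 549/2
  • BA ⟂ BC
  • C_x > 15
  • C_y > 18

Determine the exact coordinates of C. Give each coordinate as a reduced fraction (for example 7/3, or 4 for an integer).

C = (63/2, 39/2)

1. C_x = 63/2  [[BA ⟂ BC ⇒ 1x-11y+183=0] ∩ [|C−(15, 18)|²=549/2]]
2. C_y = 39/2  [[BA ⟂ BC ⇒ 1x-11y+183=0] ∩ [|C−(15, 18)|²=549/2]]
   so C = (63/2, 39/2)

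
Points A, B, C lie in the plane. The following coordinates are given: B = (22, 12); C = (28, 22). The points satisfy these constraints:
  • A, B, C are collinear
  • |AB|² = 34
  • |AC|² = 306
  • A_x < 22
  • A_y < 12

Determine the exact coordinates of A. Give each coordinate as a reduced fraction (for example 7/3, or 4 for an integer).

A = (19, 7)

1. A_x = 19  [[A, B, C are collinear ⇒ -10x+6y+148=0] ∩ [|A−(22, 12)|²=34]]
2. A_y = 7  [[A, B, C are collinear ⇒ -10x+6y+148=0] ∩ [|A−(22, 12)|²=34]]
   so A = (19, 7)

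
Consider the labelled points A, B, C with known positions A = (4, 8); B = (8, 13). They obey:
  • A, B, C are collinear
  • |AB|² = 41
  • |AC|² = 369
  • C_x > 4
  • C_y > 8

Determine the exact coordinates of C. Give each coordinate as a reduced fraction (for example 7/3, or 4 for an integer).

C = (16, 23)

1. C_x = 16  [[A, B, C are collinear ⇒ -5x+4y-12=0] ∩ [|C−(4, 8)|²=369]]
2. C_y = 23  [[A, B, C are collinear ⇒ -5x+4y-12=0] ∩ [|C−(4, 8)|²=369]]
   so C = (16, 23)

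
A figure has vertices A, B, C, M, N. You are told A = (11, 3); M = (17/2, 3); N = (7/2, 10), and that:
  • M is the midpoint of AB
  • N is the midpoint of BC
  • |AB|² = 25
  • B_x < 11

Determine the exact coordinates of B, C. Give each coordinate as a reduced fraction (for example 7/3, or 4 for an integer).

1. B_x = 6  [B = 2·M−A = 2·(17/2, 3)−(11, 3)]
2. B_y = 3  [B = 2·M−A = 2·(17/2, 3)−(11, 3)]
   so B = (6, 3)
3. C_x = 1  [C = 2·N−B = 2·(7/2, 10)−(6, 3)]
4. C_y = 17  [C = 2·N−B = 2·(7/2, 10)−(6, 3)]
   so C = (1, 17)

B = (6, 3)
C = (1, 17)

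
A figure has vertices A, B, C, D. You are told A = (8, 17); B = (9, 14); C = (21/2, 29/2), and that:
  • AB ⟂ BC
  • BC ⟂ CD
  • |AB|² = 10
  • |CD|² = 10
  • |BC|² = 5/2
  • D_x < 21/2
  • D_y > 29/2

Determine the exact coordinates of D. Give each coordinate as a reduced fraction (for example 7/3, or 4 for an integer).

1. D_x = 19/2  [[BC ⟂ CD ⇒ 3/2x+1/2y-23=0] ∩ [|D−(21/2, 29/2)|²=10]]
2. D_y = 35/2  [[BC ⟂ CD ⇒ 3/2x+1/2y-23=0] ∩ [|D−(21/2, 29/2)|²=10]]
   so D = (19/2, 35/2)

D = (19/2, 35/2)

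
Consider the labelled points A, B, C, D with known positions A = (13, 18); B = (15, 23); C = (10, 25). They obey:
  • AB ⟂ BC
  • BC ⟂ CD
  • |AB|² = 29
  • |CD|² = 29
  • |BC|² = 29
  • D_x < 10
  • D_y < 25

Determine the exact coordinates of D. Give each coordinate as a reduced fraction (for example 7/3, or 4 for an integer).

1. D_x = 8  [[BC ⟂ CD ⇒ -5x+2y=0] ∩ [|D−(10, 25)|²=29]]
2. D_y = 20  [[BC ⟂ CD ⇒ -5x+2y=0] ∩ [|D−(10, 25)|²=29]]
   so D = (8, 20)

D = (8, 20)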